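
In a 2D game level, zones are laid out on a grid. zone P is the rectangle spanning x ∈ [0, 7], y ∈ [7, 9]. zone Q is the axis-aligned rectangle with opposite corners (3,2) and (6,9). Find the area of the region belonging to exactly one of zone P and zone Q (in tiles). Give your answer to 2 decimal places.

23.00

|zone P∩zone Q|: x∈[3,6], y∈[7,9] → 3·2 = 6.
|zone P △ zone Q| = |zone P| + |zone Q| − 2·|zone P∩zone Q| = 14 + 21 − 12 = 23.00.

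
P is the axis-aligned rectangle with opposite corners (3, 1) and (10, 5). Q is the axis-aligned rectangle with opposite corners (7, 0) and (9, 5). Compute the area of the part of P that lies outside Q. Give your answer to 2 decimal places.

20.00

|P∩Q|: x∈[7,9], y∈[1,5] → 2·4 = 8.
|P| = 28.
|P ∖ Q| = |P| − |P∩Q| = 28 − 8 = 20.00.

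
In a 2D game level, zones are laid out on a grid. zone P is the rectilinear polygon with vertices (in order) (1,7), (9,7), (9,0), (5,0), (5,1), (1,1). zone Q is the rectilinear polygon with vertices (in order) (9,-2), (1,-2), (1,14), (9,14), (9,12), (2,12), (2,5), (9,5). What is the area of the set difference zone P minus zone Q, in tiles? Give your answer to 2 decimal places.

14.00

|zone P| = 52, |zone P∩zone Q| = 38.
|zone P ∖ zone Q| = |zone P| − |zone P∩zone Q| = 52 − 38 = 14.00.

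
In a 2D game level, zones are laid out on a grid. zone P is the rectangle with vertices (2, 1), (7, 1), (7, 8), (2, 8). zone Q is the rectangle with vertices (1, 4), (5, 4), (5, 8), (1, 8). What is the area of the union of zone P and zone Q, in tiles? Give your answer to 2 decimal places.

39.00

By inclusion–exclusion:
Individual areas: |zone P| = 35, |zone Q| = 16.
|zone P∩zone Q|: x∈[2,5], y∈[4,8] → 3·4 = 12.
|zone P ∪ zone Q| = 51 − 12 = 39.00.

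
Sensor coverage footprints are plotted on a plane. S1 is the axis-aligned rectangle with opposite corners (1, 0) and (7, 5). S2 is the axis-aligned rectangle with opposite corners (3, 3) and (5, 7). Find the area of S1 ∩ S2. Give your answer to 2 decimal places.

|S1∩S2|: x∈[3,5], y∈[3,5] → 2·2 = 4.

4.00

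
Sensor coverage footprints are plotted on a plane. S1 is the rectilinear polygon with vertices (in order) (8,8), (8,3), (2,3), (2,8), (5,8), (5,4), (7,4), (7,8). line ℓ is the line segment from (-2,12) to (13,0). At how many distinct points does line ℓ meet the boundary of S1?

4

The segment meets the boundary at (8,4), (7,4.8), (5,6.4), (3,8).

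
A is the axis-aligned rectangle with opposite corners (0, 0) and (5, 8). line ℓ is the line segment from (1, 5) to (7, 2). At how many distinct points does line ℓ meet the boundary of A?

The segment meets the boundary at (5,3).

1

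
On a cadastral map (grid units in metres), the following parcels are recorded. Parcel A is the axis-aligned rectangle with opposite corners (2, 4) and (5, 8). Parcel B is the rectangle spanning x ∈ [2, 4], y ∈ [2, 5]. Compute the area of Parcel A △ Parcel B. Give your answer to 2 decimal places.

14.00

|Parcel A∩Parcel B|: x∈[2,4], y∈[4,5] → 2·1 = 2.
|Parcel A △ Parcel B| = |Parcel A| + |Parcel B| − 2·|Parcel A∩Parcel B| = 12 + 6 − 4 = 14.00.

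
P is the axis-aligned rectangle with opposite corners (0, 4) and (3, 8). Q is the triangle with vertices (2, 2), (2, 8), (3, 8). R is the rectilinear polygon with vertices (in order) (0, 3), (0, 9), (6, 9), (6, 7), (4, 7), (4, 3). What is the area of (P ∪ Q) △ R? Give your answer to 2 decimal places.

15.83

|P ∪ Q| = 12.3333.
|(P ∪ Q) ∩ R| = 12.25.
|(P ∪ Q) △ R| = 12.3333 + 28 − 24.5 = 15.83.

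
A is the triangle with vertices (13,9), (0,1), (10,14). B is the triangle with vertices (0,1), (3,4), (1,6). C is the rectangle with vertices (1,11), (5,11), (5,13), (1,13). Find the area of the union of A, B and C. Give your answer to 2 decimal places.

By inclusion–exclusion:
Individual areas: |A| = 44.5, |B| = 6, |C| = 8.
|A∩B| = 1.1739.
|A∩C| = 0.
|B∩C| = 0.
|A∩B∩C| = 0.
|A ∪ B ∪ C| = 58.5 − 1.1739 + 0 = 57.33.

57.33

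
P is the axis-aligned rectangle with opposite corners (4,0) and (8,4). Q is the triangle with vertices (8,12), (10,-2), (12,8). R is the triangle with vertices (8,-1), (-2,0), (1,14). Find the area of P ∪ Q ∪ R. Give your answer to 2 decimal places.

By inclusion–exclusion:
Individual areas: |P| = 16, |Q| = 24, |R| = 71.5.
|P∩Q| = 0.
|P∩R| = 10.4.
|Q∩R| = 0.
|P∩Q∩R| = 0.
|P ∪ Q ∪ R| = 111.5 − 10.4 + 0 = 101.10.

101.10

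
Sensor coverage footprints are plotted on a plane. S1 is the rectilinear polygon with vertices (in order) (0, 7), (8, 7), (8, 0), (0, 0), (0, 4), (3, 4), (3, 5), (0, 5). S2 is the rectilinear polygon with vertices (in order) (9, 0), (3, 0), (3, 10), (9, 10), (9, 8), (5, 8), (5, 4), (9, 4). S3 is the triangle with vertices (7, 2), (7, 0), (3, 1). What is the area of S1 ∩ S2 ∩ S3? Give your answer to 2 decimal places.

The intersection is the polygon with vertices (7,0), (3,1), (7,2).
By the shoelace formula its area is 4.00.

4.00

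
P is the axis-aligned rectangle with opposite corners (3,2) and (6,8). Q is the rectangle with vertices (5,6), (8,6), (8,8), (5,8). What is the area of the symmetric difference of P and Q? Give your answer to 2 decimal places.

20.00

|P∩Q|: x∈[5,6], y∈[6,8] → 1·2 = 2.
|P △ Q| = |P| + |Q| − 2·|P∩Q| = 18 + 6 − 4 = 20.00.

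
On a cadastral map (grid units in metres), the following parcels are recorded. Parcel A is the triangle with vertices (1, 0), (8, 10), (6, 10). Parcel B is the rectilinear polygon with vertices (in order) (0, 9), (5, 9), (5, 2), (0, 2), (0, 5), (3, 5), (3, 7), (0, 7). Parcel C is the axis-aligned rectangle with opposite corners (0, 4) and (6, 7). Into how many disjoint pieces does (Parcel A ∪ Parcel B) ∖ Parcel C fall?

2

(Parcel A ∪ Parcel B) ∖ Parcel C splits into 2 disjoint pieces (area 10.4, area 14.85).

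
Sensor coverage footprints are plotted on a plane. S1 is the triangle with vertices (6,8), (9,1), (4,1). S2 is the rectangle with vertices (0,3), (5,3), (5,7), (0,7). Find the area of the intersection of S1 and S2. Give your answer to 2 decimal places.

0.32

The intersection is the polygon with vertices (5,4.5), (5,3), (4.571,3).
By the shoelace formula its area is 0.32.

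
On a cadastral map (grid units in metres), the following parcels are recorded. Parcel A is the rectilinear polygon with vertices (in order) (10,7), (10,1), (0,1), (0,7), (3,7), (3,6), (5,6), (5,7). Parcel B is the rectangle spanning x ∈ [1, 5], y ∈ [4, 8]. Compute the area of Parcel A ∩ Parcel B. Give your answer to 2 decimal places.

10.00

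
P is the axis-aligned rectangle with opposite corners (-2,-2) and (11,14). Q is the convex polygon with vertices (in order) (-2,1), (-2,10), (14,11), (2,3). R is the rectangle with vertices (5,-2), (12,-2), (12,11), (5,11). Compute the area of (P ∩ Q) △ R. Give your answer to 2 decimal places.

|P ∩ Q| = 73.2812.
|(P ∩ Q) ∩ R| = 21.75.
|(P ∩ Q) △ R| = 73.2812 + 91 − 43.5 = 120.78.

120.78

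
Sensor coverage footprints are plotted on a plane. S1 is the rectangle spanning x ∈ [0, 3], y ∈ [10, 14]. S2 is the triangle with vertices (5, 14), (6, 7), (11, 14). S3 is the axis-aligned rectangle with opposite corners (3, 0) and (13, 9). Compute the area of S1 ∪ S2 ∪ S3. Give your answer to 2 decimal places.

By inclusion–exclusion:
Individual areas: |S1| = 12, |S2| = 21, |S3| = 90.
|S1∩S2| = 0.
|S1∩S3| = 0 (no overlap).
|S2∩S3| = 1.7143.
|S1∩S2∩S3| = 0.
|S1 ∪ S2 ∪ S3| = 123 − 1.7143 + 0 = 121.29.

121.29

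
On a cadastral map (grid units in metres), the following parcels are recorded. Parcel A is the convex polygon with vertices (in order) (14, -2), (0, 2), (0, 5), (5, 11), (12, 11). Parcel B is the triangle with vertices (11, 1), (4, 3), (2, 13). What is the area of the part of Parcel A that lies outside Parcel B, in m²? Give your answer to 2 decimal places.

|Parcel A| = 126, |Parcel A∩Parcel B| = 29.3396.
|Parcel A ∖ Parcel B| = |Parcel A| − |Parcel A∩Parcel B| = 126 − 29.3396 = 96.66.

96.66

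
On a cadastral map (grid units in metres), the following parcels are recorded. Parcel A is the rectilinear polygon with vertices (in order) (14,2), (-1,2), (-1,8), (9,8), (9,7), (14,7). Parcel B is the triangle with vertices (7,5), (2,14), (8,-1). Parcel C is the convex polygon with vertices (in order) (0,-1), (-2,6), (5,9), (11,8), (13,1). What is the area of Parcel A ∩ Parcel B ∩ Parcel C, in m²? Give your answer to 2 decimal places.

6.65

The intersection is the polygon with vertices (4.4,8), (5.333,8), (7,5), (7.5,2), (6.8,2).
By the shoelace formula its area is 6.65.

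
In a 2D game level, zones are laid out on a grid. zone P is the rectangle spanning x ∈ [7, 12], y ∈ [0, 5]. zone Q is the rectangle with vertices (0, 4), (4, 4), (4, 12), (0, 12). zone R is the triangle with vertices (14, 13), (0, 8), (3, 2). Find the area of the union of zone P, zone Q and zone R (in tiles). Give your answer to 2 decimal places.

By inclusion–exclusion:
Individual areas: |zone P| = 25, |zone Q| = 32, |zone R| = 49.5.
|zone P∩zone Q| = 0 (no overlap).
|zone P∩zone R| = 0.
|zone Q∩zone R| = 14.8571.
|zone P∩zone Q∩zone R| = 0.
|zone P ∪ zone Q ∪ zone R| = 106.5 − 14.8571 + 0 = 91.64.

91.64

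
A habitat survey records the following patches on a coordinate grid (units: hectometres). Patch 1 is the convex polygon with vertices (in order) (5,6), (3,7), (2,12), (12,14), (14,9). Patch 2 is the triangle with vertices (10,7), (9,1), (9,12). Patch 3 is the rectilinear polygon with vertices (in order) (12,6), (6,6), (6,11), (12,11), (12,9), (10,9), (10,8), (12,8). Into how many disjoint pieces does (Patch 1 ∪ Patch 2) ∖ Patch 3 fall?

(Patch 1 ∪ Patch 2) ∖ Patch 3 splits into 2 disjoint pieces (area 42.8333, area 2.0833).

2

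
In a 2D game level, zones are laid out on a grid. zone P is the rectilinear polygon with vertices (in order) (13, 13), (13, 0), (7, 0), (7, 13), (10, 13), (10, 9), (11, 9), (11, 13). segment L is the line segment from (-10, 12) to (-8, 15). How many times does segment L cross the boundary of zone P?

The segment lies entirely outside zone P and never meets its boundary.

0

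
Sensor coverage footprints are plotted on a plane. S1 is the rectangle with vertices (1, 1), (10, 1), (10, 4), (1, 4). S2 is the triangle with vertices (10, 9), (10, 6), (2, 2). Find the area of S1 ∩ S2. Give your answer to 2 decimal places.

1.71

The intersection is the polygon with vertices (6,4), (2,2), (4.286,4).
By the shoelace formula its area is 1.71.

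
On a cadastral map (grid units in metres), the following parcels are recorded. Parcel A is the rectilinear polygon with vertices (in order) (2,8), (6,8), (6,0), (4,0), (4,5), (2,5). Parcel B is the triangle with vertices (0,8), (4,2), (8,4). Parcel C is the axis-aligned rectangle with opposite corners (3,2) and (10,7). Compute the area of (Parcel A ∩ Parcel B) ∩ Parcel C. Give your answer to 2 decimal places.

7.25

The region (Parcel A ∩ Parcel B) ∩ Parcel C is the polygon with vertices (4,2), (4,5), (3,5), (3,6.5), (6,5), (6,3).
By the shoelace formula its area is 7.25.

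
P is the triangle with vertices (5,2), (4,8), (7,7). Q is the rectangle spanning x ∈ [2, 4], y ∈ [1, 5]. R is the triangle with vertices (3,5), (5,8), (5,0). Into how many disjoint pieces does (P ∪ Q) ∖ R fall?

3

(P ∪ Q) ∖ R splits into 3 disjoint pieces (area 0.4636, area 5.6667, area 6.75).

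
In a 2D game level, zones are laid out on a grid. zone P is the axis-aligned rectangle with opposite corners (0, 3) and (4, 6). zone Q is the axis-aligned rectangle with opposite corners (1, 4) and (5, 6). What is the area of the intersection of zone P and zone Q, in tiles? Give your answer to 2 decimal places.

6.00

|zone P∩zone Q|: x∈[1,4], y∈[4,6] → 3·2 = 6.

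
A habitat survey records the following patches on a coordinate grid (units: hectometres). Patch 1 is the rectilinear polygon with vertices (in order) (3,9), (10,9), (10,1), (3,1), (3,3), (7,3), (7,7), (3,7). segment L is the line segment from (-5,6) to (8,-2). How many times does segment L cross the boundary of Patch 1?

The segment meets the boundary at (3.125,1), (3,1.077).

2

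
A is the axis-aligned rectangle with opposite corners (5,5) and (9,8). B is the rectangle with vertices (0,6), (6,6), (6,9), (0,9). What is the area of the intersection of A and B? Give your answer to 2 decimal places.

2.00

|A∩B|: x∈[5,6], y∈[6,8] → 1·2 = 2.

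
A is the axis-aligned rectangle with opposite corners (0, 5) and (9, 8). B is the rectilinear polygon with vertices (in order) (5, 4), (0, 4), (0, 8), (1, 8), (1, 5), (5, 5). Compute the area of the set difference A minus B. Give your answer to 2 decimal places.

24.00

|A| = 27, |A∩B| = 3.
|A ∖ B| = |A| − |A∩B| = 27 − 3 = 24.00.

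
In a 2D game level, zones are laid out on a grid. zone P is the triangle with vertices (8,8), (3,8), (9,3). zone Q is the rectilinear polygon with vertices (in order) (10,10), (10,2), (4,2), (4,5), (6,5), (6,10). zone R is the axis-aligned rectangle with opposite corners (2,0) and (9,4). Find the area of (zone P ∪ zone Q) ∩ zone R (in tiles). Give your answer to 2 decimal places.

10.00

The region (zone P ∪ zone Q) ∩ zone R is the polygon with vertices (4,2), (4,4), (9,4), (9,2).
By the shoelace formula its area is 10.00.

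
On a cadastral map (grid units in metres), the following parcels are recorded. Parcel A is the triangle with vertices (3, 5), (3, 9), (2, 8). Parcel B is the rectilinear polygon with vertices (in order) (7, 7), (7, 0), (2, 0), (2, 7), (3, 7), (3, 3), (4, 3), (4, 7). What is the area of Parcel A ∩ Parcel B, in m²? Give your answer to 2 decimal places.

The intersection is the polygon with vertices (3,5), (2.333,7), (3,7).
By the shoelace formula its area is 0.67.

0.67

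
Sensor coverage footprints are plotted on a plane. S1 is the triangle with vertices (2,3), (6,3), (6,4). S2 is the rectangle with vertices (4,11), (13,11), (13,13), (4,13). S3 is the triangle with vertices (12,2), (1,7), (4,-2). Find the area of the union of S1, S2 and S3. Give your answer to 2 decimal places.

60.01

By inclusion–exclusion:
Individual areas: |S1| = 2, |S2| = 18, |S3| = 42.
|S1∩S2| = 0.
|S1∩S3| = 1.9872.
|S2∩S3| = 0.
|S1∩S2∩S3| = 0.
|S1 ∪ S2 ∪ S3| = 62 − 1.9872 + 0 = 60.01.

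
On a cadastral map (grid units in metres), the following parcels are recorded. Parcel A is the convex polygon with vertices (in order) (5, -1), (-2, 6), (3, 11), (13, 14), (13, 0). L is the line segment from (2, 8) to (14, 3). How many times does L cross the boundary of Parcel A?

1

The segment meets the boundary at (13,3.417).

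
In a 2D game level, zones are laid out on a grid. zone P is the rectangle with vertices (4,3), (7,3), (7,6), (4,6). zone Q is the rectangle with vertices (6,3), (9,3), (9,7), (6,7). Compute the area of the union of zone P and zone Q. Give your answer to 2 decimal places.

18.00

By inclusion–exclusion:
Individual areas: |zone P| = 9, |zone Q| = 12.
|zone P∩zone Q|: x∈[6,7], y∈[3,6] → 1·3 = 3.
|zone P ∪ zone Q| = 21 − 3 = 18.00.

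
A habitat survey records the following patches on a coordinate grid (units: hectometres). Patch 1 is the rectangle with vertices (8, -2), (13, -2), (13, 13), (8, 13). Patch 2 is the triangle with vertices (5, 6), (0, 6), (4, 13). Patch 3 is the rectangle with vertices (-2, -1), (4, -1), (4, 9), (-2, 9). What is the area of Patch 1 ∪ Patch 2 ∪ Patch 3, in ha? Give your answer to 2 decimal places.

By inclusion–exclusion:
Individual areas: |Patch 1| = 75, |Patch 2| = 17.5, |Patch 3| = 60.
|Patch 1∩Patch 2| = 0.
|Patch 1∩Patch 3| = 0 (no overlap).
|Patch 2∩Patch 3| = 9.4286.
|Patch 1∩Patch 2∩Patch 3| = 0.
|Patch 1 ∪ Patch 2 ∪ Patch 3| = 152.5 − 9.4286 + 0 = 143.07.

143.07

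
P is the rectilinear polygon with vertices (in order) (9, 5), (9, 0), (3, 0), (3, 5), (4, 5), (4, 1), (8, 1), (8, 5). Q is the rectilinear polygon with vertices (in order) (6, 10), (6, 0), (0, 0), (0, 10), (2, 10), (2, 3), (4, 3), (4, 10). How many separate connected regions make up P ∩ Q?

P ∩ Q is a single connected region.

1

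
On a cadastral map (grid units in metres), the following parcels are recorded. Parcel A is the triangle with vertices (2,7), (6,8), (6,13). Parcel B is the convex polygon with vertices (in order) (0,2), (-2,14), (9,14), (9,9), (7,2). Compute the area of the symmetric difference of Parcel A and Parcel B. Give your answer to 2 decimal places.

103.00

|Parcel A| = 10, |Parcel B| = 113, |Parcel A∩Parcel B| = 10.
|Parcel A △ Parcel B| = |Parcel A| + |Parcel B| − 2·|Parcel A∩Parcel B| = 10 + 113 − 20 = 103.00.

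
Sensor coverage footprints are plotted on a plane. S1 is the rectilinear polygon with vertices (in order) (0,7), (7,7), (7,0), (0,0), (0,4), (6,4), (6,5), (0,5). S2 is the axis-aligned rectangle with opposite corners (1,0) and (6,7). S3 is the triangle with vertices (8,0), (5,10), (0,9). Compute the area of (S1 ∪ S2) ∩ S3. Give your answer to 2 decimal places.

13.32

The region (S1 ∪ S2) ∩ S3 is the polygon with vertices (5.9,7), (7,3.333), (7,1.125), (1.778,7).
By the shoelace formula its area is 13.32.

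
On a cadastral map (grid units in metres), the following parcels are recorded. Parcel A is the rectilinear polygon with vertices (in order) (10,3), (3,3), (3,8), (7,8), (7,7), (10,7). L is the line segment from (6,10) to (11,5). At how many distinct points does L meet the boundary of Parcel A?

The segment meets the boundary at (10,6), (9,7).

2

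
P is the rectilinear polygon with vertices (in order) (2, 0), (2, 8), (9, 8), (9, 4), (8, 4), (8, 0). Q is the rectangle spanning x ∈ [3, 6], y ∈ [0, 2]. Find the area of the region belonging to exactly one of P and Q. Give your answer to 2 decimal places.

|P| = 52, |Q| = 6, |P∩Q| = 6.
|P △ Q| = |P| + |Q| − 2·|P∩Q| = 52 + 6 − 12 = 46.00.

46.00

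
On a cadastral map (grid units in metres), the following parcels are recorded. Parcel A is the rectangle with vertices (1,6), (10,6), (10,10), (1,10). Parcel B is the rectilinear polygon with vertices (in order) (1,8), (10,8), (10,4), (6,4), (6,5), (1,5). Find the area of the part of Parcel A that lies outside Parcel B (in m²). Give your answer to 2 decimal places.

|Parcel A| = 36, |Parcel A∩Parcel B| = 18.
|Parcel A ∖ Parcel B| = |Parcel A| − |Parcel A∩Parcel B| = 36 − 18 = 18.00.

18.00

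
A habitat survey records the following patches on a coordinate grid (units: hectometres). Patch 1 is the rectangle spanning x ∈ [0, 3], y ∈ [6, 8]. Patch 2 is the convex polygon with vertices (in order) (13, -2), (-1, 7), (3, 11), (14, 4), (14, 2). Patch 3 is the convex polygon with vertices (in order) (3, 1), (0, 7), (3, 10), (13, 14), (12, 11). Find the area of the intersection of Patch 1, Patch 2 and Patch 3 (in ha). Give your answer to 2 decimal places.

5.25

The intersection is the polygon with vertices (3,6), (0.556,6), (0.474,6.053), (0,7), (1,8), (3,8).
By the shoelace formula its area is 5.25.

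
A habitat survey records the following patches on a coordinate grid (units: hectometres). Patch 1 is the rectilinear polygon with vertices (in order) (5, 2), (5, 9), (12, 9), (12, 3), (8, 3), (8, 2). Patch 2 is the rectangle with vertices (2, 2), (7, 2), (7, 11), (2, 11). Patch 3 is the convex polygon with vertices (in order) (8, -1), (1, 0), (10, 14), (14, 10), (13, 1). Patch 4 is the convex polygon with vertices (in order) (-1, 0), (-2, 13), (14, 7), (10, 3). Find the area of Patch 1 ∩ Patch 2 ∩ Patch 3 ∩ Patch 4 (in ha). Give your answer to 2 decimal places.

The intersection is the polygon with vertices (7,2.182), (6.333,2), (5,2), (5,6.222), (6.786,9), (7,9).
By the shoelace formula its area is 11.46.

11.46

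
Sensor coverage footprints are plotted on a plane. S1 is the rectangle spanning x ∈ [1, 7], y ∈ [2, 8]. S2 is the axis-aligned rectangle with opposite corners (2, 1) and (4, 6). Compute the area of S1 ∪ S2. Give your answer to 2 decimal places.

38.00

By inclusion–exclusion:
Individual areas: |S1| = 36, |S2| = 10.
|S1∩S2|: x∈[2,4], y∈[2,6] → 2·4 = 8.
|S1 ∪ S2| = 46 − 8 = 38.00.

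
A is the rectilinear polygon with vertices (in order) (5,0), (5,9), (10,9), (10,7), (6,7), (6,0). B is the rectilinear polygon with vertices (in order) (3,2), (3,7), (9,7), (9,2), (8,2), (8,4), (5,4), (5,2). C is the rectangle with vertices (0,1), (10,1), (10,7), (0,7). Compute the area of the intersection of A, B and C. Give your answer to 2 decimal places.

3.00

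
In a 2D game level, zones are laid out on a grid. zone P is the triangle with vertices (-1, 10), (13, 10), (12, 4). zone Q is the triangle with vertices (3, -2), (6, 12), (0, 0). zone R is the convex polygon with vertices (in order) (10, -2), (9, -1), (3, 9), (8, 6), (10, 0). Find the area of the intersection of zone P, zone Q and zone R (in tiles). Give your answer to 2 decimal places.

0.65

The intersection is the polygon with vertices (4.98,7.24), (3.875,7.75), (4.154,8.308), (5.089,7.747).
By the shoelace formula its area is 0.65.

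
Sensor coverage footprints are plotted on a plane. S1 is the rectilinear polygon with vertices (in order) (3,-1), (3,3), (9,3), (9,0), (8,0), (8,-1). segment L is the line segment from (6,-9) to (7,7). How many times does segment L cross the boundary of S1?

The segment meets the boundary at (6.75,3), (6.5,-1).

2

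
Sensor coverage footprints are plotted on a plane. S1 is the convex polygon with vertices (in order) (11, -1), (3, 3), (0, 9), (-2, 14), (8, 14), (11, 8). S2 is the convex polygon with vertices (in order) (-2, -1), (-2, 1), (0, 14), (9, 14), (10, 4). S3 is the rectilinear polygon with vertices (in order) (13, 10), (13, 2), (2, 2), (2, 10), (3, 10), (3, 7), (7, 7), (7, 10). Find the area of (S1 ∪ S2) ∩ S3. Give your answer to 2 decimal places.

59.00

|S1 ∪ S2| = 158.6566.
|(S1 ∪ S2) ∩ S3| = 59.00.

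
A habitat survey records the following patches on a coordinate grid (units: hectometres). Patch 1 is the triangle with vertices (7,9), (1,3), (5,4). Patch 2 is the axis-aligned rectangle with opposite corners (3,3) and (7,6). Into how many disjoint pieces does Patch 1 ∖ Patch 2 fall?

Patch 1 ∖ Patch 2 splits into 2 disjoint pieces (area 2.7, area 1.5).

2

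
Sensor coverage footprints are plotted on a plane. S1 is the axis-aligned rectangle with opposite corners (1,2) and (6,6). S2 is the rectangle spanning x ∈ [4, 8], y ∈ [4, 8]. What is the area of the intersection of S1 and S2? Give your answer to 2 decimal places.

4.00

|S1∩S2|: x∈[4,6], y∈[4,6] → 2·2 = 4.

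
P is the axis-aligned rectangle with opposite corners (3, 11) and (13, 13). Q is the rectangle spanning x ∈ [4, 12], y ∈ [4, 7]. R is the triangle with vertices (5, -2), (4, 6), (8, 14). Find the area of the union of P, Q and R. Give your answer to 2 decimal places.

56.03

By inclusion–exclusion:
Individual areas: |P| = 20, |Q| = 24, |R| = 20.
|P∩Q| = 0 (no overlap).
|P∩R| = 1.25.
|Q∩R| = 6.7188.
|P∩Q∩R| = 0.
|P ∪ Q ∪ R| = 64 − 7.9688 + 0 = 56.03.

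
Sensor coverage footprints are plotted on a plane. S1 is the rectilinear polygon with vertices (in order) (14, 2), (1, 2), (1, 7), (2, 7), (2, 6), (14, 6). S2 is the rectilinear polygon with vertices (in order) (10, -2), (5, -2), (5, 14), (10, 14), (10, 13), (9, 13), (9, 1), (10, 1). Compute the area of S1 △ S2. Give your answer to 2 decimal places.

89.00

|S1| = 53, |S2| = 68, |S1∩S2| = 16.
|S1 △ S2| = |S1| + |S2| − 2·|S1∩S2| = 53 + 68 − 32 = 89.00.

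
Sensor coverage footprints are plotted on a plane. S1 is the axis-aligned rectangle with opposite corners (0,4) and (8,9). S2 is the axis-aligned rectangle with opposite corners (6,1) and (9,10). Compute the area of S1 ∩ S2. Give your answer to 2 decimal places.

|S1∩S2|: x∈[6,8], y∈[4,9] → 2·5 = 10.

10.00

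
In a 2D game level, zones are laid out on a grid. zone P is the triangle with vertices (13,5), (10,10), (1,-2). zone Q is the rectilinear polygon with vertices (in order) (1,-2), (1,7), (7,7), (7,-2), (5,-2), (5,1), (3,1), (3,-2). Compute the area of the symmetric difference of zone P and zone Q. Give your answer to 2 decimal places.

|zone P| = 40.5, |zone Q| = 48, |zone P∩zone Q| = 11.0417.
|zone P △ zone Q| = |zone P| + |zone Q| − 2·|zone P∩zone Q| = 40.5 + 48 − 22.0833 = 66.42.

66.42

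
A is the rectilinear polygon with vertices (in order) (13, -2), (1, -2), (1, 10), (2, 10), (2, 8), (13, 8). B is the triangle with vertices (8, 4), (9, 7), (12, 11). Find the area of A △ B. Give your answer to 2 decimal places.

121.11

|A| = 122, |B| = 2.5, |A∩B| = 1.6964.
|A △ B| = |A| + |B| − 2·|A∩B| = 122 + 2.5 − 3.3929 = 121.11.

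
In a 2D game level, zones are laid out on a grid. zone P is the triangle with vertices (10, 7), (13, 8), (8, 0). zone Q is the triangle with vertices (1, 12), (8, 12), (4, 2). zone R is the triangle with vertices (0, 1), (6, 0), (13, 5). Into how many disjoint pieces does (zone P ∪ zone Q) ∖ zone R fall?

(zone P ∪ zone Q) ∖ zone R splits into 3 disjoint pieces (area 6.7407, area 0.7858, area 34.9805).

3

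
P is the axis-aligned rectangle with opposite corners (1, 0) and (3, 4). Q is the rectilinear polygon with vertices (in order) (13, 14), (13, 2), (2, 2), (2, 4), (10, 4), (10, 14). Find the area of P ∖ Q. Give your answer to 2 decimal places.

|P| = 8, |P∩Q| = 2.
|P ∖ Q| = |P| − |P∩Q| = 8 − 2 = 6.00.

6.00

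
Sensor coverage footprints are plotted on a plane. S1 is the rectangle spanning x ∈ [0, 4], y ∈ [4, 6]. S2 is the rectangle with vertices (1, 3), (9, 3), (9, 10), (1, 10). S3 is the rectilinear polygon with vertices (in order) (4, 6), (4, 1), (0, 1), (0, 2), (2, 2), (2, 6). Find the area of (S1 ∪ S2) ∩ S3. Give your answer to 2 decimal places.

6.00

The region (S1 ∪ S2) ∩ S3 is the polygon with vertices (2,3), (2,6), (4,6), (4,3).
By the shoelace formula its area is 6.00.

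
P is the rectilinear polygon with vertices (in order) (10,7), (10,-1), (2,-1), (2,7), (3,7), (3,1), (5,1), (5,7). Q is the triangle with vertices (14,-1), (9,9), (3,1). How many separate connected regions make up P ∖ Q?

P ∖ Q splits into 2 disjoint pieces (area 17.5455, area 4.1667).

2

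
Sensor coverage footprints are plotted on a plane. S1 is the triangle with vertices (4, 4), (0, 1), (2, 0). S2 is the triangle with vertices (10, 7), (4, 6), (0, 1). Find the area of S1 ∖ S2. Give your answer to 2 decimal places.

|S1| = 5, |S1∩S2| = 1.0714.
|S1 ∖ S2| = |S1| − |S1∩S2| = 5 − 1.0714 = 3.93.

3.93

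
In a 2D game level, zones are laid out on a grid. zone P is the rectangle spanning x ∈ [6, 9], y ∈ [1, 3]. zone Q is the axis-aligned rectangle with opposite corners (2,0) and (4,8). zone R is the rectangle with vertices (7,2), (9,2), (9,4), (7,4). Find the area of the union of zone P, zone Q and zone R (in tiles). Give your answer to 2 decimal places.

By inclusion–exclusion:
Individual areas: |zone P| = 6, |zone Q| = 16, |zone R| = 4.
|zone P∩zone Q| = 0 (no overlap).
|zone P∩zone R|: x∈[7,9], y∈[2,3] → 2·1 = 2.
|zone Q∩zone R| = 0 (no overlap).
|zone P∩zone Q∩zone R| = 0.
|zone P ∪ zone Q ∪ zone R| = 26 − 2 + 0 = 24.00.

24.00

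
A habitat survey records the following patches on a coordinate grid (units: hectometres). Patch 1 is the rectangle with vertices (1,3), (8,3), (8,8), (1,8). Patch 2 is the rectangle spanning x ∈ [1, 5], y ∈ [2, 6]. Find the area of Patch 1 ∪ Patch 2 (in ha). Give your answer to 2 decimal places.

39.00

By inclusion–exclusion:
Individual areas: |Patch 1| = 35, |Patch 2| = 16.
|Patch 1∩Patch 2|: x∈[1,5], y∈[3,6] → 4·3 = 12.
|Patch 1 ∪ Patch 2| = 51 − 12 = 39.00.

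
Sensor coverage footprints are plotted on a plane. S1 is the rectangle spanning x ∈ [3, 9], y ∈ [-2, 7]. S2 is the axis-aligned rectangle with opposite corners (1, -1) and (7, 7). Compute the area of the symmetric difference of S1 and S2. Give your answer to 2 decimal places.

38.00

|S1∩S2|: x∈[3,7], y∈[-1,7] → 4·8 = 32.
|S1 △ S2| = |S1| + |S2| − 2·|S1∩S2| = 54 + 48 − 64 = 38.00.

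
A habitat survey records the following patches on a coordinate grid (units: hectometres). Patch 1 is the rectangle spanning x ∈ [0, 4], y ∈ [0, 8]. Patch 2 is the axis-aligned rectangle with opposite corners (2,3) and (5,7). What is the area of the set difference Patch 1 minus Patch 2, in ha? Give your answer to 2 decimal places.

24.00

|Patch 1∩Patch 2|: x∈[2,4], y∈[3,7] → 2·4 = 8.
|Patch 1| = 32.
|Patch 1 ∖ Patch 2| = |Patch 1| − |Patch 1∩Patch 2| = 32 − 8 = 24.00.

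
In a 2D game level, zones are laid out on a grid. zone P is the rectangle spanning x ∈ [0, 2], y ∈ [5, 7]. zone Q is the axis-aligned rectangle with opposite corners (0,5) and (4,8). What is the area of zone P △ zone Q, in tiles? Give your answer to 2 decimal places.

8.00

|zone P∩zone Q|: x∈[0,2], y∈[5,7] → 2·2 = 4.
|zone P △ zone Q| = |zone P| + |zone Q| − 2·|zone P∩zone Q| = 4 + 12 − 8 = 8.00.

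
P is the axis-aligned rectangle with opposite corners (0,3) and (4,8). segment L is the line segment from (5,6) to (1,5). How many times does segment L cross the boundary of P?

1

The segment meets the boundary at (4,5.75).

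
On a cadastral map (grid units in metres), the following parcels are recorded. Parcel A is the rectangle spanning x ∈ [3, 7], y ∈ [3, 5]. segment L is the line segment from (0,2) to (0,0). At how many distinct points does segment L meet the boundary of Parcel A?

The segment lies entirely outside Parcel A and never meets its boundary.

0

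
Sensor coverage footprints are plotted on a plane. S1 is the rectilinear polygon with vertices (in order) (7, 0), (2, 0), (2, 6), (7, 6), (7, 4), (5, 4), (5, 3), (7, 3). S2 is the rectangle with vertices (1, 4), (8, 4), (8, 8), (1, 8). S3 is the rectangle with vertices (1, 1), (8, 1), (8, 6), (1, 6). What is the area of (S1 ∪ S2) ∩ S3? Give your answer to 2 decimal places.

27.00

|S1 ∪ S2| = 46.
|(S1 ∪ S2) ∩ S3| = 27.00.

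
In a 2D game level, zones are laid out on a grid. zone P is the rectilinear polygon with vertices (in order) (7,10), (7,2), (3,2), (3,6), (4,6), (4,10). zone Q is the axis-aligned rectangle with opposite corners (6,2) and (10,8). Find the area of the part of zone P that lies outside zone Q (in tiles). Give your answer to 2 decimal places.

|zone P| = 28, |zone P∩zone Q| = 6.
|zone P ∖ zone Q| = |zone P| − |zone P∩zone Q| = 28 − 6 = 22.00.

22.00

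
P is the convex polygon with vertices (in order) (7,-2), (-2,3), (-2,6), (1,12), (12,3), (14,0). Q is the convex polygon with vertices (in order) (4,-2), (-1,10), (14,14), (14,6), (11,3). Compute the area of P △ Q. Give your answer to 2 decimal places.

112.46

|P| = 115, |Q| = 143, |P∩Q| = 72.7708.
|P △ Q| = |P| + |Q| − 2·|P∩Q| = 115 + 143 − 145.5417 = 112.46.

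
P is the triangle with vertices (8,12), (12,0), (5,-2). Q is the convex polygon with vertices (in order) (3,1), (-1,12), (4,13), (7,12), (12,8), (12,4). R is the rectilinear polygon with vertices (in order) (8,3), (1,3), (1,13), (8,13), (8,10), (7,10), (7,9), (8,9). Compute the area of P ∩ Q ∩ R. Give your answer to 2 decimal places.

8.08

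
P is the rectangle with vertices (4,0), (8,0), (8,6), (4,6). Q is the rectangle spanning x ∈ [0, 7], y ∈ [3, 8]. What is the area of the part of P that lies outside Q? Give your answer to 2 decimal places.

|P∩Q|: x∈[4,7], y∈[3,6] → 3·3 = 9.
|P| = 24.
|P ∖ Q| = |P| − |P∩Q| = 24 − 9 = 15.00.

15.00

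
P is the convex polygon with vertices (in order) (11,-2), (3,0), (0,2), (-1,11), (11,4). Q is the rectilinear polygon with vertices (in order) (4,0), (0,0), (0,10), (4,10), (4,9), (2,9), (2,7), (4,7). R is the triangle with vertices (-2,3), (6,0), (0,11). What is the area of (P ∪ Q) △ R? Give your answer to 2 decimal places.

|P ∪ Q| = 93.9286.
|(P ∪ Q) ∩ R| = 29.1885.
|(P ∪ Q) △ R| = 93.9286 + 35 − 58.3771 = 70.55.

70.55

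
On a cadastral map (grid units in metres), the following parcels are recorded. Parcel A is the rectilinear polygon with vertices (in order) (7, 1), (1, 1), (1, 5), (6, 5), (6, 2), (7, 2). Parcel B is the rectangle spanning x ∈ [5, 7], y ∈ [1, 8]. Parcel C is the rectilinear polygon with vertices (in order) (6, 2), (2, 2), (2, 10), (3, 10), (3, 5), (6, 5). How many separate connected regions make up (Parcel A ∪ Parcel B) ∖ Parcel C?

(Parcel A ∪ Parcel B) ∖ Parcel C is a single connected region.

1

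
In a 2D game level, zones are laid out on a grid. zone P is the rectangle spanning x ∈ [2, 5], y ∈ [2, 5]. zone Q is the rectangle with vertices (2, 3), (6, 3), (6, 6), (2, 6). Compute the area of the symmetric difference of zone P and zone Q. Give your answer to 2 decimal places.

|zone P∩zone Q|: x∈[2,5], y∈[3,5] → 3·2 = 6.
|zone P △ zone Q| = |zone P| + |zone Q| − 2·|zone P∩zone Q| = 9 + 12 − 12 = 9.00.

9.00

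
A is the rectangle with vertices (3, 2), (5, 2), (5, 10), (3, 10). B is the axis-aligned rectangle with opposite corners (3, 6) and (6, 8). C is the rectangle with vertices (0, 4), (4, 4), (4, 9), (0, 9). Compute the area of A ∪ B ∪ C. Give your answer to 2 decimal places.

By inclusion–exclusion:
Individual areas: |A| = 16, |B| = 6, |C| = 20.
|A∩B|: x∈[3,5], y∈[6,8] → 2·2 = 4.
|A∩C|: x∈[3,4], y∈[4,9] → 1·5 = 5.
|B∩C|: x∈[3,4], y∈[6,8] → 1·2 = 2.
|A∩B∩C| = 2.
|A ∪ B ∪ C| = 42 − 11 + 2 = 33.00.

33.00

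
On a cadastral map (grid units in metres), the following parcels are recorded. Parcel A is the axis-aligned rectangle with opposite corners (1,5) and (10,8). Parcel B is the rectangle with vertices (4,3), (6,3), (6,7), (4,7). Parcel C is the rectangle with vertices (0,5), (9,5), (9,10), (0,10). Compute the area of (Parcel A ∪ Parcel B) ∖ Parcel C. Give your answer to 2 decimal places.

7.00

|Parcel A ∪ Parcel B| = 31.
|(Parcel A ∪ Parcel B) ∩ Parcel C| = 24.
|(Parcel A ∪ Parcel B) ∖ Parcel C| = 31 − 24 = 7.00.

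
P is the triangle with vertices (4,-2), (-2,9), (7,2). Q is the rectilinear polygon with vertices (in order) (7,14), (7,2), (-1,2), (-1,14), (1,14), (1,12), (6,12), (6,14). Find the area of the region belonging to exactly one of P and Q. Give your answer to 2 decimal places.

79.28

|P| = 28.5, |Q| = 86, |P∩Q| = 17.6086.
|P △ Q| = |P| + |Q| − 2·|P∩Q| = 28.5 + 86 − 35.2172 = 79.28.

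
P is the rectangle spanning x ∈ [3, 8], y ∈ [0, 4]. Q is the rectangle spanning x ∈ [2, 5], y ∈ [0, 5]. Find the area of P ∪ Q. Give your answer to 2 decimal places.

27.00

By inclusion–exclusion:
Individual areas: |P| = 20, |Q| = 15.
|P∩Q|: x∈[3,5], y∈[0,4] → 2·4 = 8.
|P ∪ Q| = 35 − 8 = 27.00.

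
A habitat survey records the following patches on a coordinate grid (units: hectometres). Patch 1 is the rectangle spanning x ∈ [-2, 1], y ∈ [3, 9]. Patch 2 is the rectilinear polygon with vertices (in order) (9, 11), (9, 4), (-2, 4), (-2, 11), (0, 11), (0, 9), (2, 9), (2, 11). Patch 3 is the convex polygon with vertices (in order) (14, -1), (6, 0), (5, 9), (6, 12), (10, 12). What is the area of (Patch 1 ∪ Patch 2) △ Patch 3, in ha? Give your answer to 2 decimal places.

|Patch 1 ∪ Patch 2| = 76.
|(Patch 1 ∪ Patch 2) ∩ Patch 3| = 25.9444.
|(Patch 1 ∪ Patch 2) △ Patch 3| = 76 + 80 − 51.8889 = 104.11.

104.11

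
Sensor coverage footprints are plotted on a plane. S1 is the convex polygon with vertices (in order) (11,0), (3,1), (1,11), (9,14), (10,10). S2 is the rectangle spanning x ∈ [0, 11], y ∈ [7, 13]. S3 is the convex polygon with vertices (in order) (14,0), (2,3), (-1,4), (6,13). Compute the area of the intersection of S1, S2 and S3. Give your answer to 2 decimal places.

The intersection is the polygon with vertices (6.062,12.898), (9.692,7), (1.8,7), (1.704,7.477), (5.863,12.823).
By the shoelace formula its area is 24.95.

24.95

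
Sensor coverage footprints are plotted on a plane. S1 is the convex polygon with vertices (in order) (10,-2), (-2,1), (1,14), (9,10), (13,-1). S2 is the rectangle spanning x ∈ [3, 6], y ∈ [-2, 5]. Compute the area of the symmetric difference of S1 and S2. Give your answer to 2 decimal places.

|S1| = 147, |S2| = 21, |S1∩S2| = 16.875.
|S1 △ S2| = |S1| + |S2| − 2·|S1∩S2| = 147 + 21 − 33.75 = 134.25.

134.25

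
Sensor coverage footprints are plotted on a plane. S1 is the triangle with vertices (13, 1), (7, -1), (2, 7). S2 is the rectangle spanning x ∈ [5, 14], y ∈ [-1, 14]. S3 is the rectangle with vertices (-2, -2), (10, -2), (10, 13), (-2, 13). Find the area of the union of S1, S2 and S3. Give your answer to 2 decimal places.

245.00

By inclusion–exclusion:
Individual areas: |S1| = 29, |S2| = 135, |S3| = 180.
|S1∩S2| = 24.2545.
|S1∩S3| = 25.0455.
|S2∩S3|: x∈[5,10], y∈[-1,13] → 5·14 = 70.
|S1∩S2∩S3| = 20.3.
|S1 ∪ S2 ∪ S3| = 344 − 119.3 + 20.3 = 245.00.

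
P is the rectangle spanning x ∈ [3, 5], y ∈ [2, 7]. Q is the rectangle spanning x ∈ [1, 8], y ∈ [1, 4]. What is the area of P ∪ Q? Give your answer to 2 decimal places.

By inclusion–exclusion:
Individual areas: |P| = 10, |Q| = 21.
|P∩Q|: x∈[3,5], y∈[2,4] → 2·2 = 4.
|P ∪ Q| = 31 − 4 = 27.00.

27.00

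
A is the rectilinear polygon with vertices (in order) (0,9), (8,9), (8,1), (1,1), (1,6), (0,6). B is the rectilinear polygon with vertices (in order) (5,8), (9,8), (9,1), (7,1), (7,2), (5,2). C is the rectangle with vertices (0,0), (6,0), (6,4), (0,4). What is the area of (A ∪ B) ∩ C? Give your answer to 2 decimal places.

The region (A ∪ B) ∩ C is the polygon with vertices (1,1), (1,4), (6,4), (6,1).
By the shoelace formula its area is 15.00.

15.00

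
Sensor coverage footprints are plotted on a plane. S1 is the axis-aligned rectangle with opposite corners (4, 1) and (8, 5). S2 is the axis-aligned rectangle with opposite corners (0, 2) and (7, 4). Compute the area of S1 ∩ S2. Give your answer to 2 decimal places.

|S1∩S2|: x∈[4,7], y∈[2,4] → 3·2 = 6.

6.00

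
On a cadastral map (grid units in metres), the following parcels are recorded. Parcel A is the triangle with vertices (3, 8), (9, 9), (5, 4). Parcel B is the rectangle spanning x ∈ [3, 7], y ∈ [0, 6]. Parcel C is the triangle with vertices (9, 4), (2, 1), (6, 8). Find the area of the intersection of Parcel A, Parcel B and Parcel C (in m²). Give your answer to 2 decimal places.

2.26

The intersection is the polygon with vertices (4.4,5.2), (4.857,6), (6.6,6), (5,4).
By the shoelace formula its area is 2.26.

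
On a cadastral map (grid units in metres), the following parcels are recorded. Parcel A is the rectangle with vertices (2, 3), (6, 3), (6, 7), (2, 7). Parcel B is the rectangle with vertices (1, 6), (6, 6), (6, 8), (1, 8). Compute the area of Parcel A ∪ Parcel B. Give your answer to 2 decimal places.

22.00

By inclusion–exclusion:
Individual areas: |Parcel A| = 16, |Parcel B| = 10.
|Parcel A∩Parcel B|: x∈[2,6], y∈[6,7] → 4·1 = 4.
|Parcel A ∪ Parcel B| = 26 − 4 = 22.00.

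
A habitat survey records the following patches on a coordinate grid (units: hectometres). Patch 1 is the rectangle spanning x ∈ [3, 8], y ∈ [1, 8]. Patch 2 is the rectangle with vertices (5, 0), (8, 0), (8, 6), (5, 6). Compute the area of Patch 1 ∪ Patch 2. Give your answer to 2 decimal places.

38.00

By inclusion–exclusion:
Individual areas: |Patch 1| = 35, |Patch 2| = 18.
|Patch 1∩Patch 2|: x∈[5,8], y∈[1,6] → 3·5 = 15.
|Patch 1 ∪ Patch 2| = 53 − 15 = 38.00.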